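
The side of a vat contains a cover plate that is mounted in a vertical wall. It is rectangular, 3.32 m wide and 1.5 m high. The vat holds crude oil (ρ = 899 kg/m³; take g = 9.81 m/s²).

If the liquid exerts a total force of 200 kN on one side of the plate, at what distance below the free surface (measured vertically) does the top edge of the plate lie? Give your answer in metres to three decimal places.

d_top ≈ 3.804 m

γ = ρg = 899 × 9.81 / 1000 = 8.81919 kN/m³.
A = 3.32 × 1.5 = 4.98 m².
From F = γ·h_c·A, the centroid depth is h_c = 200/(8.81919 × 4.98) = 4.55378 m.
The centroid lies 1.5/2 = 0.75 m below the top edge, so the top edge sits at h_top = 4.55378 − 0.75 = 3.80378 m below the surface.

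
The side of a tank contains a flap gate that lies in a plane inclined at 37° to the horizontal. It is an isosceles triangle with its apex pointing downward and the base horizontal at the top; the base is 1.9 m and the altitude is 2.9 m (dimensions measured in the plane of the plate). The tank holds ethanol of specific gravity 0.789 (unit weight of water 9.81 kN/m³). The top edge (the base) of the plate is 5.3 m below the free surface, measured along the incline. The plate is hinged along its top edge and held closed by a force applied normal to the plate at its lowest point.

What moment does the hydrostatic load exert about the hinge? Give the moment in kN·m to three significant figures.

γ = 0.789 × 9.81 = 7.74009 kN/m³.
Let θ = 37° be the plate's angle to the horizontal; measure y along the incline from where the plane meets the free surface. Vertical depth h = y·sinθ with sinθ = 0.601815.
With the apex down, the centroid sits h/3 = 2.9/3 = 0.966667 m below the base (the top edge), so y_c = 5.3 + 0.966667 = 6.26667 m and h_c = 6.26667 × 0.601815 = 3.77138 m.
A = ½ × 1.9 × 2.9 = 2.755 m².
Resultant F = γ·h_c·A = 7.74009 × 3.77138 × 2.755 = 80.4207 kN.
I_c = b·h³/36 = 1.9 × 2.9³/36 = 1.2872 m⁴.
Centre of pressure: y_p = y_c + I_c/(y_c·A) = 6.26667 + 1.2872/(6.26667 × 2.755) = 6.26667 + 0.0745569 = 6.34123 m along the plane.
The resultant acts 0.966667 + 0.0745569 = 1.04122 m (along the plate) below the hinge at the top edge, so the moment about the hinge is M = F × 1.04122 = 80.4207 × 1.04122 = 83.7356 kN·m.

M ≈ 83.7 kN·m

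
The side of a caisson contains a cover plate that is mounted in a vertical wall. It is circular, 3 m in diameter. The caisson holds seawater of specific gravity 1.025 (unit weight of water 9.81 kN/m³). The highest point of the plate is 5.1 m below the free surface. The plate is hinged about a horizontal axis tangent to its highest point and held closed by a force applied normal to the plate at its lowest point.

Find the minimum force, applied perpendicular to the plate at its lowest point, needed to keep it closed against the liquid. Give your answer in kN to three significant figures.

γ = 1.025 × 9.81 = 10.05525 kN/m³.
The centroid is at the centre, 1.5 m below the top of the plate, so the centroid depth is h_c = 5.1 + 1.5 = 6.6 m.
A = π(1.5)² = 7.06858 m².
Resultant F = γ·h_c·A = 10.05525 × 6.6 × 7.06858 = 469.104 kN.
I_c = πr⁴/4 = π × 1.5⁴/4 = 3.97608 m⁴.
Centre of pressure: y_p = y_c + I_c/(y_c·A) = 6.6 + 3.97608/(6.6 × 7.06858) = 6.6 + 0.0852274 = 6.68523 m along the plane.
The resultant acts 1.5 + 0.0852274 = 1.58523 m (along the plate) below the hinge at the top edge, so the moment about the hinge is M = F × 1.58523 = 469.104 × 1.58523 = 743.638 kN·m.
A normal force at the bottom, 3 m from the hinge, must supply this moment: P = 743.638/3 = 247.879 kN.

P ≈ 248 kN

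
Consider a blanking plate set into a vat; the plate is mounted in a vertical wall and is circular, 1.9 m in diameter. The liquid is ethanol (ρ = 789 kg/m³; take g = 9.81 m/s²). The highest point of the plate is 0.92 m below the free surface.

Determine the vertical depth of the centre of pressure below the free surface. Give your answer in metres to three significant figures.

γ = ρg = 789 × 9.81 / 1000 = 7.74009 kN/m³.
The centroid is at the centre, 0.95 m below the top of the plate, so the centroid depth is h_c = 0.92 + 0.95 = 1.87 m.
A = π(0.95)² = 2.83529 m².
Resultant F = γ·h_c·A = 7.74009 × 1.87 × 2.83529 = 41.0379 kN.
I_c = πr⁴/4 = π × 0.95⁴/4 = 0.639712 m⁴.
Centre of pressure: y_p = y_c + I_c/(y_c·A) = 1.87 + 0.639712/(1.87 × 2.83529) = 1.87 + 0.120655 = 1.99066 m along the plane.

h_p = 1.99 m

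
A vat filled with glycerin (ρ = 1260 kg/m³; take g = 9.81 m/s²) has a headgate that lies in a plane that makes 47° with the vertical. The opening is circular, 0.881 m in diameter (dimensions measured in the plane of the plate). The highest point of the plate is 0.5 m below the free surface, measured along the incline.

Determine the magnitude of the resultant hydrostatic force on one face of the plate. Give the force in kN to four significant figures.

F ≈ 4.833 kN

γ = ρg = 1260 × 9.81 / 1000 = 12.3606 kN/m³.
The plate makes 47° with the vertical, i.e. θ = 90° − 47° = 43° to the horizontal. Measuring y along the incline from the free-surface line, vertical depth h = y·sinθ with sinθ = 0.681998.
The centroid is at the centre, 0.4405 m below the top of the plate, so y_c = 0.5 + 0.4405 = 0.9405 m and h_c = 0.9405 × 0.681998 = 0.641419 m.
A = π(0.4405)² = 0.609595 m².
Resultant F = γ·h_c·A = 12.3606 × 0.641419 × 0.609595 = 4.83307 kN.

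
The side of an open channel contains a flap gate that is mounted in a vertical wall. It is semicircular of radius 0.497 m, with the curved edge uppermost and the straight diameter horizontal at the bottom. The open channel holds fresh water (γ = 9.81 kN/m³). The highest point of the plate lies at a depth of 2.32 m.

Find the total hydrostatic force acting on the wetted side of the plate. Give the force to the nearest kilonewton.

F ≈ 10 kN

γ = 9.81 kN/m³.
The centroid lies 4r/(3π) = 0.210933 m above the diameter, so r − 4r/(3π) = 0.497 − 0.210933 = 0.286067 m below the topmost point, so the centroid depth is h_c = 2.32 + 0.286067 = 2.60607 m.
A = πr²/2 = π × 0.497²/2 = 0.388001 m².
Resultant F = γ·h_c·A = 9.81 × 2.60607 × 0.388001 = 9.91946 kN.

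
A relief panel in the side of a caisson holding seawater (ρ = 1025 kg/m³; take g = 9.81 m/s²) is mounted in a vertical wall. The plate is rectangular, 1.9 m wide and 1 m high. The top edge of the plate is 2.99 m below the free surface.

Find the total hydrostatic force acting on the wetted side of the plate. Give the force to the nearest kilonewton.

γ = ρg = 1025 × 9.81 / 1000 = 10.05525 kN/m³.
The centroid lies 1/2 = 0.5 m below the top edge, so the centroid depth is h_c = 2.99 + 0.5 = 3.49 m.
A = 1.9 × 1 = 1.9 m².
Resultant F = γ·h_c·A = 10.05525 × 3.49 × 1.9 = 66.6764 kN.

F ≈ 67 kN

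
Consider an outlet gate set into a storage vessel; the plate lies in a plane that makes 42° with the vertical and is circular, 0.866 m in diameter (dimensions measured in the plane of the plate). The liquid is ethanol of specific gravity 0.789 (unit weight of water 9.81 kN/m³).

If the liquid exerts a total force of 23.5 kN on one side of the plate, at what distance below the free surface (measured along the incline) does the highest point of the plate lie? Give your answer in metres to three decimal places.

γ = 0.789 × 9.81 = 7.74009 kN/m³.
A = π(0.433)² = 0.589014 m².
From F = γ·h_c·A, the centroid depth is h_c = 23.5/(7.74009 × 0.589014) = 5.15462 m.
The plate makes 42° with the vertical, i.e. θ = 90° − 42° = 48° to the horizontal. Measuring y along the incline from the free-surface line, vertical depth h = y·sinθ with sinθ = 0.743145.
Along the incline, y_c = h_c/sinθ = 5.15462/0.743145 = 6.93622 m.
The centroid is at the centre, 0.433 m below the top of the plate, so the highest point sits at y_top = 6.93622 − 0.433 = 6.50322 m along the incline.

y_top ≈ 6.503 m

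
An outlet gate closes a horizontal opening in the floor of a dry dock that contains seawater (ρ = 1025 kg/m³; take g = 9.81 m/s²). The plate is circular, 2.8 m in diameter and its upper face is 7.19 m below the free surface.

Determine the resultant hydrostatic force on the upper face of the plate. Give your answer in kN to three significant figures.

γ = ρg = 1025 × 9.81 / 1000 = 10.05525 kN/m³.
The plate is horizontal, so pressure is uniform at p = γ·h = 10.05525 × 7.19 = 72.2972 kN/m².
A = π(1.4)² = 6.15752 m².
F = p·A = 72.2972 × 6.15752 = 445.171 kN.

F ≈ 445 kN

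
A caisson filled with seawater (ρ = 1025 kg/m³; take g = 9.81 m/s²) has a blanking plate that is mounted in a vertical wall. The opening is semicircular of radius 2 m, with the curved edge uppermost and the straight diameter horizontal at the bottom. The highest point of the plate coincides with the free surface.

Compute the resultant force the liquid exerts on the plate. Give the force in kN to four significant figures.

F ≈ 72.73 kN

γ = ρg = 1025 × 9.81 / 1000 = 10.05525 kN/m³.
The centroid lies 4r/(3π) = 0.848826 m above the diameter, so r − 4r/(3π) = 2 − 0.848826 = 1.15117 m below the topmost point, so the centroid depth is h_c = 1.15117 m.
A = πr²/2 = π × 2²/2 = 6.28319 m².
Resultant F = γ·h_c·A = 10.05525 × 1.15117 × 6.28319 = 72.7298 kN.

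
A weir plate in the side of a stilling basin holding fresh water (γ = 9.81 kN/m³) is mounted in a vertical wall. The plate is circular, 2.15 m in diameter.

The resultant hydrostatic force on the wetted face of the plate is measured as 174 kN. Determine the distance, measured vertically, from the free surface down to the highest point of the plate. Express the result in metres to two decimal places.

γ = 9.81 kN/m³.
A = π(1.075)² = 3.6305 m².
From F = γ·h_c·A, the centroid depth is h_c = 174/(9.81 × 3.6305) = 4.88555 m.
The centroid is at the centre, 1.075 m below the top of the plate, so the highest point sits at h_top = 4.88555 − 1.075 = 3.81055 m below the surface.

d_top ≈ 3.81 m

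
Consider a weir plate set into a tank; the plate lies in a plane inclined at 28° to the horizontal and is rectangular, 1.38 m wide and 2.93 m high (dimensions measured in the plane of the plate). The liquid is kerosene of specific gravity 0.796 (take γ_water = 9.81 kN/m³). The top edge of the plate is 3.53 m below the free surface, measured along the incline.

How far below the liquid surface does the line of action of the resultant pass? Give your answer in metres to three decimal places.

h_p = 2.412 m

γ = 0.796 × 9.81 = 7.80876 kN/m³.
Let θ = 28° be the plate's angle to the horizontal; measure y along the incline from where the plane meets the free surface. Vertical depth h = y·sinθ with sinθ = 0.469472.
The centroid lies 2.93/2 = 1.465 m below the top edge, so y_c = 3.53 + 1.465 = 4.995 m and h_c = 4.995 × 0.469472 = 2.34501 m.
A = 1.38 × 2.93 = 4.0434 m².
Resultant F = γ·h_c·A = 7.80876 × 2.34501 × 4.0434 = 74.0412 kN.
I_c = b·h³/12 = 1.38 × 2.93³/12 = 2.89268 m⁴.
Centre of pressure: y_p = y_c + I_c/(y_c·A) = 4.995 + 2.89268/(4.995 × 4.0434) = 4.995 + 0.143225 = 5.13823 m along the plane.
Vertically, h_p = y_p·sinθ = 5.13823 × 0.469472 = 2.41226 m.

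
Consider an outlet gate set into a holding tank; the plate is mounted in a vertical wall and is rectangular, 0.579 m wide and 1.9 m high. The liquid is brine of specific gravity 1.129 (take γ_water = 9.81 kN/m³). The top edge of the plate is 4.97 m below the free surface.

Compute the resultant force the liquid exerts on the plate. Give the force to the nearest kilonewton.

γ = 1.129 × 9.81 = 11.07549 kN/m³.
The centroid lies 1.9/2 = 0.95 m below the top edge, so the centroid depth is h_c = 4.97 + 0.95 = 5.92 m.
A = 0.579 × 1.9 = 1.1001 m².
Resultant F = γ·h_c·A = 11.07549 × 5.92 × 1.1001 = 72.1301 kN.

F ≈ 72 kN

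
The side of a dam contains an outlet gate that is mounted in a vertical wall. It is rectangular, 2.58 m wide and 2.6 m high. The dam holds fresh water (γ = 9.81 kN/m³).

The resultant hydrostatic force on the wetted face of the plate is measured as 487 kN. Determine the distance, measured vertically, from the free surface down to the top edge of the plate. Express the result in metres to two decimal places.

d_top ≈ 6.10 m

γ = 9.81 kN/m³.
A = 2.58 × 2.6 = 6.708 m².
From F = γ·h_c·A, the centroid depth is h_c = 487/(9.81 × 6.708) = 7.4006 m.
The centroid lies 2.6/2 = 1.3 m below the top edge, so the top edge sits at h_top = 7.4006 − 1.3 = 6.1006 m below the surface.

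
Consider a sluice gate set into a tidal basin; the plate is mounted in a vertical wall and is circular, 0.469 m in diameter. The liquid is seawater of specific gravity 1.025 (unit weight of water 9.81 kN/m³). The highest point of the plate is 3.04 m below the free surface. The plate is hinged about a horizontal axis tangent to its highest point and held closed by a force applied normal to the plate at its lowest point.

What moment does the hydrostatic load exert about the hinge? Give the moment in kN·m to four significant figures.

γ = 1.025 × 9.81 = 10.05525 kN/m³.
The centroid is at the centre, 0.2345 m below the top of the plate, so the centroid depth is h_c = 3.04 + 0.2345 = 3.2745 m.
A = π(0.2345)² = 0.172757 m².
Resultant F = γ·h_c·A = 10.05525 × 3.2745 × 0.172757 = 5.68818 kN.
I_c = πr⁴/4 = π × 0.2345⁴/4 = 0.00237499 m⁴.
Centre of pressure: y_p = y_c + I_c/(y_c·A) = 3.2745 + 0.00237499/(3.2745 × 0.172757) = 3.2745 + 0.00419837 = 3.2787 m along the plane.
The resultant acts 0.2345 + 0.00419837 = 0.238698 m (along the plate) below the hinge at the top edge, so the moment about the hinge is M = F × 0.238698 = 5.68818 × 0.238698 = 1.35776 kN·m.

M ≈ 1.358 kN·m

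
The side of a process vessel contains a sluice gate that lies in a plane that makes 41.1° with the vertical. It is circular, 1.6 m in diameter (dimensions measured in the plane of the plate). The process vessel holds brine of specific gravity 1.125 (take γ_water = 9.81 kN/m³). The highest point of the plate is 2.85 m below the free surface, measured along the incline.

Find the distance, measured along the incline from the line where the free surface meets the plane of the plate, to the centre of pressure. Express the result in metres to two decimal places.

γ = 1.125 × 9.81 = 11.03625 kN/m³.
The plate makes 41.1° with the vertical, i.e. θ = 90° − 41.1° = 48.9° to the horizontal. Measuring y along the incline from the free-surface line, vertical depth h = y·sinθ with sinθ = 0.753563.
The centroid is at the centre, 0.8 m below the top of the plate, so y_c = 2.85 + 0.8 = 3.65 m and h_c = 3.65 × 0.753563 = 2.7505 m.
A = π(0.8)² = 2.01062 m².
Resultant F = γ·h_c·A = 11.03625 × 2.7505 × 2.01062 = 61.0328 kN.
I_c = πr⁴/4 = π × 0.8⁴/4 = 0.321699 m⁴.
Centre of pressure: y_p = y_c + I_c/(y_c·A) = 3.65 + 0.321699/(3.65 × 2.01062) = 3.65 + 0.0438356 = 3.69384 m along the plane.

y_p = 3.69 m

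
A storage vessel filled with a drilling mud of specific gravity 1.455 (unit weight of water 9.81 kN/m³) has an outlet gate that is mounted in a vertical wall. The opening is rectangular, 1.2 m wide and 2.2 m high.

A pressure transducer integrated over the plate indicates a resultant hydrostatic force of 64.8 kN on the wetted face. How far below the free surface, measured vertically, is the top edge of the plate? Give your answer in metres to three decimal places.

d_top ≈ 0.620 m

γ = 1.455 × 9.81 = 14.27355 kN/m³.
A = 1.2 × 2.2 = 2.64 m².
From F = γ·h_c·A, the centroid depth is h_c = 64.8/(14.27355 × 2.64) = 1.71965 m.
The centroid lies 2.2/2 = 1.1 m below the top edge, so the top edge sits at h_top = 1.71965 − 1.1 = 0.61965 m below the surface.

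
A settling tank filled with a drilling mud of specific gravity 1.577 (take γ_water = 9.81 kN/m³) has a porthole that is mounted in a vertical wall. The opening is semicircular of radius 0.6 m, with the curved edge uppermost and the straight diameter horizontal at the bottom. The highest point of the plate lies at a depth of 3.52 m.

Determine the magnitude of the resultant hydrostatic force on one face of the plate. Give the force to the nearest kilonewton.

γ = 1.577 × 9.81 = 15.47037 kN/m³.
The centroid lies 4r/(3π) = 0.254648 m above the diameter, so r − 4r/(3π) = 0.6 − 0.254648 = 0.345352 m below the topmost point, so the centroid depth is h_c = 3.52 + 0.345352 = 3.86535 m.
A = πr²/2 = π × 0.6²/2 = 0.565487 m².
Resultant F = γ·h_c·A = 15.47037 × 3.86535 × 0.565487 = 33.8152 kN.

F ≈ 34 kN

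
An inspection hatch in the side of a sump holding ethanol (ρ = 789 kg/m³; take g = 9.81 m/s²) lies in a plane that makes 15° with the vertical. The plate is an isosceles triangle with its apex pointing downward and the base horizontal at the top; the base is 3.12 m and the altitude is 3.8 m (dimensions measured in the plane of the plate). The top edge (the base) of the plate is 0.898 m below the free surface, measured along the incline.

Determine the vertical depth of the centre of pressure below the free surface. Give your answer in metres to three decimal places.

h_p = 2.449 m

γ = ρg = 789 × 9.81 / 1000 = 7.74009 kN/m³.
The plate makes 15° with the vertical, i.e. θ = 90° − 15° = 75° to the horizontal. Measuring y along the incline from the free-surface line, vertical depth h = y·sinθ with sinθ = 0.965926.
With the apex down, the centroid sits h/3 = 3.8/3 = 1.26667 m below the base (the top edge), so y_c = 0.898 + 1.26667 = 2.16467 m and h_c = 2.16467 × 0.965926 = 2.09091 m.
A = ½ × 3.12 × 3.8 = 5.928 m².
Resultant F = γ·h_c·A = 7.74009 × 2.09091 × 5.928 = 95.9378 kN.
I_c = b·h³/36 = 3.12 × 3.8³/36 = 4.75557 m⁴.
Centre of pressure: y_p = y_c + I_c/(y_c·A) = 2.16467 + 4.75557/(2.16467 × 5.928) = 2.16467 + 0.370598 = 2.53527 m along the plane.
Vertically, h_p = y_p·sinθ = 2.53527 × 0.965926 = 2.44888 m.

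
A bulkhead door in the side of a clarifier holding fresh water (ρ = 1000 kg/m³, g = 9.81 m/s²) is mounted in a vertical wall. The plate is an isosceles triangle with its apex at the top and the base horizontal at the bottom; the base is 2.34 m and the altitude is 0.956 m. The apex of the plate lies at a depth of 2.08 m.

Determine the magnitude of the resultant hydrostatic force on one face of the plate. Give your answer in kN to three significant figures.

F ≈ 29.8 kN

γ = ρg = 1000 × 9.81 = 9810 N/m³ = 9.81 kN/m³.
With the apex up, the centroid sits 2h/3 = 2 × 0.956/3 = 0.637333 m below the apex, so the centroid depth is h_c = 2.08 + 0.637333 = 2.71733 m.
A = ½ × 2.34 × 0.956 = 1.11852 m².
Resultant F = γ·h_c·A = 9.81 × 2.71733 × 1.11852 = 29.8164 kN.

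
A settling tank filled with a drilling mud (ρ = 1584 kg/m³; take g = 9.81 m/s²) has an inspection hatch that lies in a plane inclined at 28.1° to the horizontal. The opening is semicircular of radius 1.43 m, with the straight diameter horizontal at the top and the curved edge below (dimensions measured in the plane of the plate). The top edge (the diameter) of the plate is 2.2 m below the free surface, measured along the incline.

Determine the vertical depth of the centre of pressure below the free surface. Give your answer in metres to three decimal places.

h_p = 1.346 m

γ = ρg = 1584 × 9.81 / 1000 = 15.53904 kN/m³.
Let θ = 28.1° be the plate's angle to the horizontal; measure y along the incline from where the plane meets the free surface. Vertical depth h = y·sinθ with sinθ = 0.471012.
The centroid of a semicircle lies 4r/(3π) = 0.606911 m from the diameter, here below the top edge, so y_c = 2.2 + 0.606911 = 2.80691 m and h_c = 2.80691 × 0.471012 = 1.32209 m.
A = πr²/2 = π × 1.43²/2 = 3.21212 m².
Resultant F = γ·h_c·A = 15.53904 × 1.32209 × 3.21212 = 65.9898 kN.
I_c = (π/8 − 8/(9π))·r⁴ = 0.109757 × 1.43⁴ = 0.458962 m⁴.
Centre of pressure: y_p = y_c + I_c/(y_c·A) = 2.80691 + 0.458962/(2.80691 × 3.21212) = 2.80691 + 0.0509045 = 2.85781 m along the plane.
Vertically, h_p = y_p·sinθ = 2.85781 × 0.471012 = 1.34606 m.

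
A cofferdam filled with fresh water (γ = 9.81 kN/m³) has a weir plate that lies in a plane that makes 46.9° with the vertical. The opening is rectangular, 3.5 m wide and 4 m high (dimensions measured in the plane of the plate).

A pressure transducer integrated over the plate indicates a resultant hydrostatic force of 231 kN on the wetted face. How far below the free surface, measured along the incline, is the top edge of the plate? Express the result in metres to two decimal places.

γ = 9.81 kN/m³.
A = 3.5 × 4 = 14 m².
From F = γ·h_c·A, the centroid depth is h_c = 231/(9.81 × 14) = 1.68196 m.
The plate makes 46.9° with the vertical, i.e. θ = 90° − 46.9° = 43.1° to the horizontal. Measuring y along the incline from the free-surface line, vertical depth h = y·sinθ with sinθ = 0.683274.
Along the incline, y_c = h_c/sinθ = 1.68196/0.683274 = 2.46162 m.
The centroid lies 4/2 = 2 m below the top edge, so the top edge sits at y_top = 2.46162 − 2 = 0.46162 m along the incline.

y_top ≈ 0.46 m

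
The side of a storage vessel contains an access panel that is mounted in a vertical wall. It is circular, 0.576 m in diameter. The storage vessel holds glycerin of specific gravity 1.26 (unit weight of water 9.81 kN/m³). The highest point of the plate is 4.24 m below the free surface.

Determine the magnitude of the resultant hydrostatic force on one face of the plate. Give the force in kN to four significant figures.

γ = 1.26 × 9.81 = 12.3606 kN/m³.
The centroid is at the centre, 0.288 m below the top of the plate, so the centroid depth is h_c = 4.24 + 0.288 = 4.528 m.
A = π(0.288)² = 0.260576 m².
Resultant F = γ·h_c·A = 12.3606 × 4.528 × 0.260576 = 14.5841 kN.

F ≈ 14.58 kN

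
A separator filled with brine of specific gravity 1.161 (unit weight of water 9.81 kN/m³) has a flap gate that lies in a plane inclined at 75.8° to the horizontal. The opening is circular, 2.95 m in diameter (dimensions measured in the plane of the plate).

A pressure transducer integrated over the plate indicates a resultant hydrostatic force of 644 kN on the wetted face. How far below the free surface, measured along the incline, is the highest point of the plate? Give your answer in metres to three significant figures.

y_top ≈ 7.06 m

γ = 1.161 × 9.81 = 11.38941 kN/m³.
A = π(1.475)² = 6.83493 m².
From F = γ·h_c·A, the centroid depth is h_c = 644/(11.38941 × 6.83493) = 8.27276 m.
Let θ = 75.8° be the plate's angle to the horizontal; measure y along the incline from where the plane meets the free surface. Vertical depth h = y·sinθ with sinθ = 0.969445.
Along the incline, y_c = h_c/sinθ = 8.27276/0.969445 = 8.5335 m.
The centroid is at the centre, 1.475 m below the top of the plate, so the highest point sits at y_top = 8.5335 − 1.475 = 7.0585 m along the incline.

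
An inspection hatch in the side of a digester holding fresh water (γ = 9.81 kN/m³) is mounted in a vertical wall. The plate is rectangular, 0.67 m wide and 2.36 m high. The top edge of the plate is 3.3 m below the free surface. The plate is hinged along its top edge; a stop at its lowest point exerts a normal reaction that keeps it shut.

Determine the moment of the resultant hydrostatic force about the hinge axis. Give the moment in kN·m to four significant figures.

γ = 9.81 kN/m³.
The centroid lies 2.36/2 = 1.18 m below the top edge, so the centroid depth is h_c = 3.3 + 1.18 = 4.48 m.
A = 0.67 × 2.36 = 1.5812 m².
Resultant F = γ·h_c·A = 9.81 × 4.48 × 1.5812 = 69.4918 kN.
I_c = b·h³/12 = 0.67 × 2.36³/12 = 0.733888 m⁴.
Centre of pressure: y_p = y_c + I_c/(y_c·A) = 4.48 + 0.733888/(4.48 × 1.5812) = 4.48 + 0.103601 = 4.5836 m along the plane.
The resultant acts 1.18 + 0.103601 = 1.2836 m (along the plate) below the hinge at the top edge, so the moment about the hinge is M = F × 1.2836 = 69.4918 × 1.2836 = 89.1997 kN·m.

M ≈ 89.20 kN·m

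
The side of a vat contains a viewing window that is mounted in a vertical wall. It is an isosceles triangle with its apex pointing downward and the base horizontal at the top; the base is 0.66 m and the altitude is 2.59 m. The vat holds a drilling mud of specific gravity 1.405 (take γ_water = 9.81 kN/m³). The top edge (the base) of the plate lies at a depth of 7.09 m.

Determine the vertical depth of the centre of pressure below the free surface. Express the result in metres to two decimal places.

h_p = 8.00 m

γ = 1.405 × 9.81 = 13.78305 kN/m³.
With the apex down, the centroid sits h/3 = 2.59/3 = 0.863333 m below the base (the top edge), so the centroid depth is h_c = 7.09 + 0.863333 = 7.95333 m.
A = ½ × 0.66 × 2.59 = 0.8547 m².
Resultant F = γ·h_c·A = 13.78305 × 7.95333 × 0.8547 = 93.6932 kN.
I_c = b·h³/36 = 0.66 × 2.59³/36 = 0.318523 m⁴.
Centre of pressure: y_p = y_c + I_c/(y_c·A) = 7.95333 + 0.318523/(7.95333 × 0.8547) = 7.95333 + 0.0468574 = 8.00019 m along the plane.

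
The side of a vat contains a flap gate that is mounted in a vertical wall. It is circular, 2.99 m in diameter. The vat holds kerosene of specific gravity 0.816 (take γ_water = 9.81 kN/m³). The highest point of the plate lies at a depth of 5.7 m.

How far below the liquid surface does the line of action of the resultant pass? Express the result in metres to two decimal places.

γ = 0.816 × 9.81 = 8.00496 kN/m³.
The centroid is at the centre, 1.495 m below the top of the plate, so the centroid depth is h_c = 5.7 + 1.495 = 7.195 m.
A = π(1.495)² = 7.02154 m².
Resultant F = γ·h_c·A = 8.00496 × 7.195 × 7.02154 = 404.41 kN.
I_c = πr⁴/4 = π × 1.495⁴/4 = 3.92333 m⁴.
Centre of pressure: y_p = y_c + I_c/(y_c·A) = 7.195 + 3.92333/(7.195 × 7.02154) = 7.195 + 0.077659 = 7.27266 m along the plane.

h_p = 7.27 m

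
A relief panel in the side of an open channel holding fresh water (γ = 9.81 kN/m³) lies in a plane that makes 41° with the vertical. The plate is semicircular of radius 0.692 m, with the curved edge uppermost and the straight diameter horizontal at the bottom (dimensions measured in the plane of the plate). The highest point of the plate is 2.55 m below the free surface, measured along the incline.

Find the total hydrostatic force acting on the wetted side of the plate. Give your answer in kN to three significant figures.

γ = 9.81 kN/m³.
The plate makes 41° with the vertical, i.e. θ = 90° − 41° = 49° to the horizontal. Measuring y along the incline from the free-surface line, vertical depth h = y·sinθ with sinθ = 0.754710.
The centroid lies 4r/(3π) = 0.293694 m above the diameter, so r − 4r/(3π) = 0.692 − 0.293694 = 0.398306 m below the topmost point, so y_c = 2.55 + 0.398306 = 2.94831 m and h_c = 2.94831 × 0.754710 = 2.22512 m.
A = πr²/2 = π × 0.692²/2 = 0.752198 m².
Resultant F = γ·h_c·A = 9.81 × 2.22512 × 0.752198 = 16.4193 kN.

F ≈ 16.4 kN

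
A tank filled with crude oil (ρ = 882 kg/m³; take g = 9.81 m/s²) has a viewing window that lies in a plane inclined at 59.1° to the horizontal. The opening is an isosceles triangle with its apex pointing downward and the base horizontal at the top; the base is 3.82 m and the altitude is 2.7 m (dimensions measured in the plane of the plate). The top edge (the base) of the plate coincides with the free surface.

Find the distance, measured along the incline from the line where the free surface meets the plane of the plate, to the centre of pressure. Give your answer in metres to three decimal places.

y_p = 1.350 m

γ = ρg = 882 × 9.81 / 1000 = 8.65242 kN/m³.
Let θ = 59.1° be the plate's angle to the horizontal; measure y along the incline from where the plane meets the free surface. Vertical depth h = y·sinθ with sinθ = 0.858065.
With the apex down, the centroid sits h/3 = 2.7/3 = 0.9 m below the base (the top edge), so y_c = 0.9 m and h_c = 0.9 × 0.858065 = 0.772258 m.
A = ½ × 3.82 × 2.7 = 5.157 m².
Resultant F = γ·h_c·A = 8.65242 × 0.772258 × 5.157 = 34.4586 kN.
I_c = b·h³/36 = 3.82 × 2.7³/36 = 2.08859 m⁴.
Centre of pressure: y_p = y_c + I_c/(y_c·A) = 0.9 + 2.08859/(0.9 × 5.157) = 0.9 + 0.450001 = 1.35 m along the plane.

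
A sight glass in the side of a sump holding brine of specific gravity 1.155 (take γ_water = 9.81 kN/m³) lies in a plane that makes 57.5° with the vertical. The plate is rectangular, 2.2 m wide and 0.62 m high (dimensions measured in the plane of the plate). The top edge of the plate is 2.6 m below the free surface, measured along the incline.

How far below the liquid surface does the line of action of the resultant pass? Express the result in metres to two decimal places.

h_p = 1.57 m

γ = 1.155 × 9.81 = 11.33055 kN/m³.
The plate makes 57.5° with the vertical, i.e. θ = 90° − 57.5° = 32.5° to the horizontal. Measuring y along the incline from the free-surface line, vertical depth h = y·sinθ with sinθ = 0.537300.
The centroid lies 0.62/2 = 0.31 m below the top edge, so y_c = 2.6 + 0.31 = 2.91 m and h_c = 2.91 × 0.537300 = 1.56354 m.
A = 2.2 × 0.62 = 1.364 m².
Resultant F = γ·h_c·A = 11.33055 × 1.56354 × 1.364 = 24.1643 kN.
I_c = b·h³/12 = 2.2 × 0.62³/12 = 0.0436935 m⁴.
Centre of pressure: y_p = y_c + I_c/(y_c·A) = 2.91 + 0.0436935/(2.91 × 1.364) = 2.91 + 0.011008 = 2.92101 m along the plane.
Vertically, h_p = y_p·sinθ = 2.92101 × 0.537300 = 1.56946 m.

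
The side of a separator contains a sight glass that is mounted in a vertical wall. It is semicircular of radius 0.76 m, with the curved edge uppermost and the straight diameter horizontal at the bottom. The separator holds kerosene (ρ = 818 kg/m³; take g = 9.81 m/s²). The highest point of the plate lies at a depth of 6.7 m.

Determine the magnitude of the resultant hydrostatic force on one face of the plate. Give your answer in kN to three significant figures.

γ = ρg = 818 × 9.81 / 1000 = 8.02458 kN/m³.
The centroid lies 4r/(3π) = 0.322554 m above the diameter, so r − 4r/(3π) = 0.76 − 0.322554 = 0.437446 m below the topmost point, so the centroid depth is h_c = 6.7 + 0.437446 = 7.13745 m.
A = πr²/2 = π × 0.76²/2 = 0.907292 m².
Resultant F = γ·h_c·A = 8.02458 × 7.13745 × 0.907292 = 51.9652 kN.

F ≈ 52.0 kN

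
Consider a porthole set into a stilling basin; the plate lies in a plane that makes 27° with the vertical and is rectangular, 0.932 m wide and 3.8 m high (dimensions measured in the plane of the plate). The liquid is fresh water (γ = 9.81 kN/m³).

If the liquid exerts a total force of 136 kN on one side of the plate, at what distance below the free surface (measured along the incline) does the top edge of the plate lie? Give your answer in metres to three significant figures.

y_top ≈ 2.49 m

γ = 9.81 kN/m³.
A = 0.932 × 3.8 = 3.5416 m².
From F = γ·h_c·A, the centroid depth is h_c = 136/(9.81 × 3.5416) = 3.91445 m.
The plate makes 27° with the vertical, i.e. θ = 90° − 27° = 63° to the horizontal. Measuring y along the incline from the free-surface line, vertical depth h = y·sinθ with sinθ = 0.891007.
Along the incline, y_c = h_c/sinθ = 3.91445/0.891007 = 4.39329 m.
The centroid lies 3.8/2 = 1.9 m below the top edge, so the top edge sits at y_top = 4.39329 − 1.9 = 2.49329 m along the incline.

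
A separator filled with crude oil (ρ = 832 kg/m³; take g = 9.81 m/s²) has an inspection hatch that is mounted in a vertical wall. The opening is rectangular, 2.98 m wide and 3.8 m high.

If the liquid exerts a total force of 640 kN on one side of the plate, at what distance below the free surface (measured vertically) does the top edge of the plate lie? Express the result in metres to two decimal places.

γ = ρg = 832 × 9.81 / 1000 = 8.16192 kN/m³.
A = 2.98 × 3.8 = 11.324 m².
From F = γ·h_c·A, the centroid depth is h_c = 640/(8.16192 × 11.324) = 6.92449 m.
The centroid lies 3.8/2 = 1.9 m below the top edge, so the top edge sits at h_top = 6.92449 − 1.9 = 5.02449 m below the surface.

d_top ≈ 5.02 m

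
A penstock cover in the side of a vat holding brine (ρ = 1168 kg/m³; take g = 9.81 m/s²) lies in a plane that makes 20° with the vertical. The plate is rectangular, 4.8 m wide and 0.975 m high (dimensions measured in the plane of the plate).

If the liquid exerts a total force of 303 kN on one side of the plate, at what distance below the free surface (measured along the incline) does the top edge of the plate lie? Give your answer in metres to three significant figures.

γ = ρg = 1168 × 9.81 / 1000 = 11.45808 kN/m³.
A = 4.8 × 0.975 = 4.68 m².
From F = γ·h_c·A, the centroid depth is h_c = 303/(11.45808 × 4.68) = 5.65047 m.
The plate makes 20° with the vertical, i.e. θ = 90° − 20° = 70° to the horizontal. Measuring y along the incline from the free-surface line, vertical depth h = y·sinθ with sinθ = 0.939693.
Along the incline, y_c = h_c/sinθ = 5.65047/0.939693 = 6.0131 m.
The centroid lies 0.975/2 = 0.4875 m below the top edge, so the top edge sits at y_top = 6.0131 − 0.4875 = 5.5256 m along the incline.

y_top ≈ 5.53 m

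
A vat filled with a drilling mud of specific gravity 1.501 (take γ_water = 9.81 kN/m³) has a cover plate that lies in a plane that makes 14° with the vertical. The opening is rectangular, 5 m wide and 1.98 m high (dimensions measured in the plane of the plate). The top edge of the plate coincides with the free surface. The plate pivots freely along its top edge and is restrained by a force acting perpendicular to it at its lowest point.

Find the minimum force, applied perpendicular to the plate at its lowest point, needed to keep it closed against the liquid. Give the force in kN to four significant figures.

γ = 1.501 × 9.81 = 14.72481 kN/m³.
The plate makes 14° with the vertical, i.e. θ = 90° − 14° = 76° to the horizontal. Measuring y along the incline from the free-surface line, vertical depth h = y·sinθ with sinθ = 0.970296.
The centroid lies 1.98/2 = 0.99 m below the top edge, so y_c = 0.99 m and h_c = 0.99 × 0.970296 = 0.960593 m.
A = 5 × 1.98 = 9.9 m².
Resultant F = γ·h_c·A = 14.72481 × 0.960593 × 9.9 = 140.031 kN.
I_c = b·h³/12 = 5 × 1.98³/12 = 3.23433 m⁴.
Centre of pressure: y_p = y_c + I_c/(y_c·A) = 0.99 + 3.23433/(0.99 × 9.9) = 0.99 + 0.33 = 1.32 m along the plane.
The resultant acts 0.99 + 0.33 = 1.32 m (along the plate) below the hinge at the top edge, so the moment about the hinge is M = F × 1.32 = 140.031 × 1.32 = 184.841 kN·m.
A normal force at the bottom, 1.98 m from the hinge, must supply this moment: P = 184.841/1.98 = 93.354 kN.

P ≈ 93.35 kN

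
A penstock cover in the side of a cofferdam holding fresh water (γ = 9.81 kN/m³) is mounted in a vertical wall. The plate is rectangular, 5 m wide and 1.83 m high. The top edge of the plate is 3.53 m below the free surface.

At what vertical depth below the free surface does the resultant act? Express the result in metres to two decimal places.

h_p = 4.51 m

γ = 9.81 kN/m³.
The centroid lies 1.83/2 = 0.915 m below the top edge, so the centroid depth is h_c = 3.53 + 0.915 = 4.445 m.
A = 5 × 1.83 = 9.15 m².
Resultant F = γ·h_c·A = 9.81 × 4.445 × 9.15 = 398.99 kN.
I_c = b·h³/12 = 5 × 1.83³/12 = 2.55354 m⁴.
Centre of pressure: y_p = y_c + I_c/(y_c·A) = 4.445 + 2.55354/(4.445 × 9.15) = 4.445 + 0.0627841 = 4.50778 m along the plane.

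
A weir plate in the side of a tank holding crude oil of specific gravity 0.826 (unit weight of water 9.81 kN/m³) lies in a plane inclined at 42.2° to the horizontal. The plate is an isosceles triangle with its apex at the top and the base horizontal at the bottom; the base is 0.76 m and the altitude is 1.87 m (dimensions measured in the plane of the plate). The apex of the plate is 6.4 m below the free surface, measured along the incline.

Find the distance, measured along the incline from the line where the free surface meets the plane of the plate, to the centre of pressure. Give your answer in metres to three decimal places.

y_p = 7.672 m

γ = 0.826 × 9.81 = 8.10306 kN/m³.
Let θ = 42.2° be the plate's angle to the horizontal; measure y along the incline from where the plane meets the free surface. Vertical depth h = y·sinθ with sinθ = 0.671721.
With the apex up, the centroid sits 2h/3 = 2 × 1.87/3 = 1.24667 m below the apex, so y_c = 6.4 + 1.24667 = 7.64667 m and h_c = 7.64667 × 0.671721 = 5.13643 m.
A = ½ × 0.76 × 1.87 = 0.7106 m².
Resultant F = γ·h_c·A = 8.10306 × 5.13643 × 0.7106 = 29.5757 kN.
I_c = b·h³/36 = 0.76 × 1.87³/36 = 0.13805 m⁴.
Centre of pressure: y_p = y_c + I_c/(y_c·A) = 7.64667 + 0.13805/(7.64667 × 0.7106) = 7.64667 + 0.0254062 = 7.67208 m along the plane.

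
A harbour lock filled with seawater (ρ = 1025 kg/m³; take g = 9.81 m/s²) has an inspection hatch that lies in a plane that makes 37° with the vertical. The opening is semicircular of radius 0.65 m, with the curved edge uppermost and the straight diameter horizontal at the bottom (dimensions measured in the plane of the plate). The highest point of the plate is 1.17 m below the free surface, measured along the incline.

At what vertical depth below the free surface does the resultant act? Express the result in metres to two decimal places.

γ = ρg = 1025 × 9.81 / 1000 = 10.05525 kN/m³.
The plate makes 37° with the vertical, i.e. θ = 90° − 37° = 53° to the horizontal. Measuring y along the incline from the free-surface line, vertical depth h = y·sinθ with sinθ = 0.798636.
The centroid lies 4r/(3π) = 0.275869 m above the diameter, so r − 4r/(3π) = 0.65 − 0.275869 = 0.374131 m below the topmost point, so y_c = 1.17 + 0.374131 = 1.54413 m and h_c = 1.54413 × 0.798636 = 1.2332 m.
A = πr²/2 = π × 0.65²/2 = 0.663661 m².
Resultant F = γ·h_c·A = 10.05525 × 1.2332 × 0.663661 = 8.22949 kN.
I_c = (π/8 − 8/(9π))·r⁴ = 0.109757 × 0.65⁴ = 0.0195923 m⁴.
Centre of pressure: y_p = y_c + I_c/(y_c·A) = 1.54413 + 0.0195923/(1.54413 × 0.663661) = 1.54413 + 0.0191186 = 1.56325 m along the plane.
Vertically, h_p = y_p·sinθ = 1.56325 × 0.798636 = 1.24847 m.

h_p = 1.25 m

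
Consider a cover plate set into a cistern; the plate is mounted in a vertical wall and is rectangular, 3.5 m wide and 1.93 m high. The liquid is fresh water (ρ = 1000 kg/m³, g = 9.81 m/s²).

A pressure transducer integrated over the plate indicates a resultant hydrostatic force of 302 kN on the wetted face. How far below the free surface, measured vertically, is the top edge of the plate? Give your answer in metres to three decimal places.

d_top ≈ 3.592 m

γ = ρg = 1000 × 9.81 = 9810 N/m³ = 9.81 kN/m³.
A = 3.5 × 1.93 = 6.755 m².
From F = γ·h_c·A, the centroid depth is h_c = 302/(9.81 × 6.755) = 4.55735 m.
The centroid lies 1.93/2 = 0.965 m below the top edge, so the top edge sits at h_top = 4.55735 − 0.965 = 3.59235 m below the surface.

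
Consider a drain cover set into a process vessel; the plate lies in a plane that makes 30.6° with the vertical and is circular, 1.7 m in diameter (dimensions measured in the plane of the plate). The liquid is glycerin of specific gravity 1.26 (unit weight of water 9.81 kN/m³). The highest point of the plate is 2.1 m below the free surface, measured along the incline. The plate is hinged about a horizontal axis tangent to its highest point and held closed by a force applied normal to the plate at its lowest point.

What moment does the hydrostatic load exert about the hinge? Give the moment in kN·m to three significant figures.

γ = 1.26 × 9.81 = 12.3606 kN/m³.
The plate makes 30.6° with the vertical, i.e. θ = 90° − 30.6° = 59.4° to the horizontal. Measuring y along the incline from the free-surface line, vertical depth h = y·sinθ with sinθ = 0.860742.
The centroid is at the centre, 0.85 m below the top of the plate, so y_c = 2.1 + 0.85 = 2.95 m and h_c = 2.95 × 0.860742 = 2.53919 m.
A = π(0.85)² = 2.2698 m².
Resultant F = γ·h_c·A = 12.3606 × 2.53919 × 2.2698 = 71.2397 kN.
I_c = πr⁴/4 = π × 0.85⁴/4 = 0.409983 m⁴.
Centre of pressure: y_p = y_c + I_c/(y_c·A) = 2.95 + 0.409983/(2.95 × 2.2698) = 2.95 + 0.0612289 = 3.01123 m along the plane.
The resultant acts 0.85 + 0.0612289 = 0.911229 m (along the plate) below the hinge at the top edge, so the moment about the hinge is M = F × 0.911229 = 71.2397 × 0.911229 = 64.9157 kN·m.

M ≈ 64.9 kN·m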